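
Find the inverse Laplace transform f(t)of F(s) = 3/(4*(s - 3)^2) 3*t*exp(3*t)/4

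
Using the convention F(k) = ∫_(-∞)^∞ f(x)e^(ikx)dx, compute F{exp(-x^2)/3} sqrt(pi) * exp(-k^2/4)/3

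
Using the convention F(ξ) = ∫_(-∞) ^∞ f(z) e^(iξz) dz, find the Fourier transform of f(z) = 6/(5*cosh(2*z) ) 3*pi/(5*cosh(pi*ξ/4) ) 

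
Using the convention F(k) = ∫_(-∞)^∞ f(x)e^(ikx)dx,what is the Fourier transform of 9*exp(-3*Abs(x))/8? 27/(4*(k^2+9))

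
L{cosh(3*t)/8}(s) s/(8*(s^2 - 9))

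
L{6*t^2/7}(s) 12/(7*s^3)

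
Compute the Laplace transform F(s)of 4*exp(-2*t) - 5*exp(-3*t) 4/(s + 2) - 5/(s + 3)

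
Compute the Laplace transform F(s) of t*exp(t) (s - 1) ^(-2) 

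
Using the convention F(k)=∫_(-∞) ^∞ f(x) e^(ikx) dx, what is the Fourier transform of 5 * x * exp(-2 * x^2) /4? 5 * sqrt(2) * I * sqrt(pi) * k * exp(-k^2/8) /32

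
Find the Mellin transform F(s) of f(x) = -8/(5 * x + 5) -8 * pi * csc(pi * s) /5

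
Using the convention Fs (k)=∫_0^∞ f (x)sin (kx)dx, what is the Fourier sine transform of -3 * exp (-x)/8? -3 * k/ (8 * k^2+8)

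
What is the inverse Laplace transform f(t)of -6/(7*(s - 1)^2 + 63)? -2*exp(t)*sin(3*t)/7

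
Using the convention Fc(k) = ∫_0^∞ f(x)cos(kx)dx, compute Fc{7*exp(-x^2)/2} 7*sqrt(pi)*exp(-k^2/4)/4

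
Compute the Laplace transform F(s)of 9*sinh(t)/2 9/(2*(s^2 - 1))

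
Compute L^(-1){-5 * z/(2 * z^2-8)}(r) -5 * cosh(2 * r)/2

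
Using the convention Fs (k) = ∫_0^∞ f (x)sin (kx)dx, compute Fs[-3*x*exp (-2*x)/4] -3*k/ (k^2 + 4)^2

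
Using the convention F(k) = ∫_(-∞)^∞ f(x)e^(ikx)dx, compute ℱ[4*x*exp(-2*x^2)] sqrt(2)*I*sqrt(pi)*k*exp(-k^2/8)/2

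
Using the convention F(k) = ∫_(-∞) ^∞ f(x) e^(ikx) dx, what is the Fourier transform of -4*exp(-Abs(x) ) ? -8/(k^2+1) 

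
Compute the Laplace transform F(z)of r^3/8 3/(4 * z^4)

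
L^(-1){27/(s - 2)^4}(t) 9*t^3*exp(2*t)/2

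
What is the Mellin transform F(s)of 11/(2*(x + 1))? 11*pi*csc(pi*s)/2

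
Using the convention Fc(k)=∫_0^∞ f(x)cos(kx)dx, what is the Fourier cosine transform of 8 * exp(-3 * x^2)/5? 4 * sqrt(3) * sqrt(pi) * exp(-k^2/12)/15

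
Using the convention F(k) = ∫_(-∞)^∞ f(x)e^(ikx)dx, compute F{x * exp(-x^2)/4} I * sqrt(pi) * k * exp(-k^2/4)/8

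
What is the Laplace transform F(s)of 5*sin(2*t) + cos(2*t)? 10/(s^2 + 4) + s/(s^2 + 4)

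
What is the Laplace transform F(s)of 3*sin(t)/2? 3/(2*(s^2 + 1))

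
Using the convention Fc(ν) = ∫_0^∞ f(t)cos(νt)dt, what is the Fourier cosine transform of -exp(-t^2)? -sqrt(pi) * exp(-ν^2/4)/2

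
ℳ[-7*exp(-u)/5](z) -7*gamma(z)/5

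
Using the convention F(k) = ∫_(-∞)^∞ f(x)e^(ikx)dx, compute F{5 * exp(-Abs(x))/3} 10/(3 * (k^2 + 1))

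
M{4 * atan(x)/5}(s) -2 * pi * sec(pi * s/2)/(5 * s)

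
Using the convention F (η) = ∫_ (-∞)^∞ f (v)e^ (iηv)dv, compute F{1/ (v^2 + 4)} pi * exp (-2 * Abs (η))/2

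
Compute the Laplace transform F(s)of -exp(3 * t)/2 -1/(2 * s - 6)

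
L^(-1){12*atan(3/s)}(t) 12*sin(3*t)/t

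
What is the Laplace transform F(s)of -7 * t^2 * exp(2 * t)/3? -14/(3 * (s - 2)^3)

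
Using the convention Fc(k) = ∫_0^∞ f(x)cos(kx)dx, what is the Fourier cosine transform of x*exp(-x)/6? (1 - k^2)/(6*(k^2 + 1)^2)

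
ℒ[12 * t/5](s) 12/(5 * s^2)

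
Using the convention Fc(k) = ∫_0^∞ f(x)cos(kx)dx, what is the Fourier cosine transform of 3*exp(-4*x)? 12/(k^2 + 16)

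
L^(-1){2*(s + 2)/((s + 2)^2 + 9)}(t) 2*exp(-2*t)*cos(3*t)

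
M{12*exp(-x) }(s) 12*gamma(s) 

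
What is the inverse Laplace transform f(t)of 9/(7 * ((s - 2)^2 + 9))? 3 * exp(2 * t) * sin(3 * t)/7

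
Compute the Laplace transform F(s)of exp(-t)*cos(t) (s + 1)/((s + 1)^2 + 1)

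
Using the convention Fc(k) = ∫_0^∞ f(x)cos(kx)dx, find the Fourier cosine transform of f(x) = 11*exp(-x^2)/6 11*sqrt(pi)*exp(-k^2/4)/12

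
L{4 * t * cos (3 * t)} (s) 4 * (s^2 - 9)/ (s^2 + 9)^2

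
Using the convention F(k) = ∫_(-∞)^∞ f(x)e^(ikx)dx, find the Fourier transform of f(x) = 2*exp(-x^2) 2*sqrt(pi)*exp(-k^2/4)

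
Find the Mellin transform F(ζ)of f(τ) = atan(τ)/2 -pi*sec(pi*ζ/2)/(4*ζ)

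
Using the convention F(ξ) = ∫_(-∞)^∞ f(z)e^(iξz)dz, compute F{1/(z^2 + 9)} pi * exp(-3 * Abs(ξ))/3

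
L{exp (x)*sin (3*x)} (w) 3/ ( (w - 1)^2+9)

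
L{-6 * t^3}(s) -36/s^4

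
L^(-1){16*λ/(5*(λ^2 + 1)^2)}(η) 8*η*sin(η)/5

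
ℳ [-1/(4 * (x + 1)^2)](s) pi * (s - 1)/(4 * sin(pi * s))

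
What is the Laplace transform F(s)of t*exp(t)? (s - 1)^(-2)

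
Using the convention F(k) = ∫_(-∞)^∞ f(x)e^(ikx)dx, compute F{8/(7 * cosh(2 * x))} 4 * pi/(7 * cosh(pi * k/4))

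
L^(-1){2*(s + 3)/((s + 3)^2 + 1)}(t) 2*exp(-3*t)*cos(t)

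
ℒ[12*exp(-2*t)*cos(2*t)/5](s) 12*(s + 2)/(5*((s + 2)^2 + 4))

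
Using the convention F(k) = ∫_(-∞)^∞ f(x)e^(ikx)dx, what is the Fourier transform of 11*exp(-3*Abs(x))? 66/(k^2 + 9)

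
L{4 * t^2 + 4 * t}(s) 8/s^3 + 4/s^2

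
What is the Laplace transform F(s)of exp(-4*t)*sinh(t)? 1/((s+4)^2-1)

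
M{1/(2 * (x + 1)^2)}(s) (-pi * s + pi)/(2 * sin(pi * s))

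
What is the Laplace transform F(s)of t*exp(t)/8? 1/(8*(s - 1)^2)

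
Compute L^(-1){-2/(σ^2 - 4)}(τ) -sinh(2 * τ)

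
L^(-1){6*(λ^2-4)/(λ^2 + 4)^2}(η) 6*η*cos(2*η)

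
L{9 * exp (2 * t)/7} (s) 9/ (7 * (s - 2))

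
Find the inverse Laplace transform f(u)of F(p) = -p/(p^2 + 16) -cos(4*u)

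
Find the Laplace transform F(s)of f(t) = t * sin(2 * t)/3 4 * s/(3 * (s^2 + 4)^2)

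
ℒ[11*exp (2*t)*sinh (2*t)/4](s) 11/ (2*s*(s - 4))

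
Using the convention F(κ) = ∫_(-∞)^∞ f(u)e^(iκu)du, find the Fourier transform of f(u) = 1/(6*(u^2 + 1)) pi*exp(-Abs(κ))/6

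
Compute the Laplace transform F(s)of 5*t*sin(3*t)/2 15*s/(s^2 + 9)^2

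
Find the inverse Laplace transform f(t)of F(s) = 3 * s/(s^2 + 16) 3 * cos(4 * t)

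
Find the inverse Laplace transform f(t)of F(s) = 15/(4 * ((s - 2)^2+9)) 5 * exp(2 * t) * sin(3 * t)/4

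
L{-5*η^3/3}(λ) -10/λ^4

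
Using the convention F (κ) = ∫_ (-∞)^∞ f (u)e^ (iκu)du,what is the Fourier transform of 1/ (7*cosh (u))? pi/ (7*cosh (pi*κ/2))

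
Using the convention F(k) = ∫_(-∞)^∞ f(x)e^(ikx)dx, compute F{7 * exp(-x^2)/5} 7 * sqrt(pi) * exp(-k^2/4)/5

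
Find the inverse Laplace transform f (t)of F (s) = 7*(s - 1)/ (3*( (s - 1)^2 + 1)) 7*exp (t)*cos (t)/3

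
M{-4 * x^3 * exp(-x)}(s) -4 * gamma(s+3)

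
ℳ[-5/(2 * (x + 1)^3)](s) -5 * pi * (s - 2) * (s - 1)/(4 * sin(pi * s))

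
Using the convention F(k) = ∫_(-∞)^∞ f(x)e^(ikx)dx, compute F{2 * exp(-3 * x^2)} 2 * sqrt(3) * sqrt(pi) * exp(-k^2/12)/3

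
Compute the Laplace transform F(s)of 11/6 11/(6*s)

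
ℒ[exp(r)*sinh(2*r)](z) 2/((z - 1)^2 - 4)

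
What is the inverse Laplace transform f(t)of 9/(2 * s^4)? 3 * t^3/4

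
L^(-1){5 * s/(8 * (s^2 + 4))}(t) 5 * cos(2 * t)/8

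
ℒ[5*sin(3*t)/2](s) 15/(2*(s^2 + 9))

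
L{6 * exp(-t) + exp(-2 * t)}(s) 6/(s + 1) + 1/(s + 2)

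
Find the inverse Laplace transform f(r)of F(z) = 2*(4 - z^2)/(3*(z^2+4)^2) -2*r*cos(2*r)/3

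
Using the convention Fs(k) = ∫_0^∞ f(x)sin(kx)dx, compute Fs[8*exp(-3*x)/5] 8*k/(5*(k^2 + 9))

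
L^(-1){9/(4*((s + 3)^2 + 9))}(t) 3*exp(-3*t)*sin(3*t)/4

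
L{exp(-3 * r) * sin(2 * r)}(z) 2/((z + 3)^2 + 4)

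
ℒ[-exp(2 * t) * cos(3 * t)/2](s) (2 - s)/(2 * ((s - 2)^2+9))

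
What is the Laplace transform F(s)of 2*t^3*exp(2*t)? 12/(s - 2)^4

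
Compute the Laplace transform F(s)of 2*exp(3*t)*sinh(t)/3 2/(3*((s - 3)^2 - 1))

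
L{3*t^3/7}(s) 18/(7*s^4)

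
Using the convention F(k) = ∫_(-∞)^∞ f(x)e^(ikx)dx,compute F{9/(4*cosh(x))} 9*pi/(4*cosh(pi*k/2))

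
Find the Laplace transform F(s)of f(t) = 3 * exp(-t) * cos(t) 3 * (s+1)/((s+1)^2+1)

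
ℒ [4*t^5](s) 480/s^6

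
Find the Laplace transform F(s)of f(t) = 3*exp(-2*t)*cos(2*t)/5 3*(s + 2)/(5*((s + 2)^2 + 4))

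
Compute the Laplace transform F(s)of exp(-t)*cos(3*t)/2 (s+1)/(2*((s+1)^2+9))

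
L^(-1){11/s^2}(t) 11*t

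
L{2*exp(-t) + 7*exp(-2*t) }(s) 7/(s + 2) + 2/(s + 1) 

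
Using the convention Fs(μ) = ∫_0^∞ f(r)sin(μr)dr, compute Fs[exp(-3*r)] μ/(μ^2 + 9)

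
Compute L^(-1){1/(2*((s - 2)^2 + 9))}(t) exp(2*t)*sin(3*t)/6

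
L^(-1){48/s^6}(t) 2 * t^5/5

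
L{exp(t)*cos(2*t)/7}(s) (s - 1)/(7*((s - 1)^2 + 4))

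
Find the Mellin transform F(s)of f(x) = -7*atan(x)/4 7*pi*sec(pi*s/2)/(8*s)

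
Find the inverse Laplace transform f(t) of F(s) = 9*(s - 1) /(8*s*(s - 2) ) 9*exp(t)*cosh(t) /8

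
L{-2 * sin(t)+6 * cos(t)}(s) 6 * s/(s^2+1)-2/(s^2+1)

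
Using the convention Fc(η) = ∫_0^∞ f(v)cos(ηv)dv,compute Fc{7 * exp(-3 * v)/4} 21/(4 * (η^2+9))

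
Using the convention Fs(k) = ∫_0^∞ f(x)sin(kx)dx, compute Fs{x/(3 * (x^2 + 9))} pi * exp(-3 * k)/6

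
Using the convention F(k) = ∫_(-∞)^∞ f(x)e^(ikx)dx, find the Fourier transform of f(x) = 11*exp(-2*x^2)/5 11*sqrt(2)*sqrt(pi)*exp(-k^2/8)/10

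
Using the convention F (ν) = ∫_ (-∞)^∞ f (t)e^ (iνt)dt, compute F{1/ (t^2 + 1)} pi*exp (-Abs (ν))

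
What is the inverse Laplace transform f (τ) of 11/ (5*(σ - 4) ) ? 11*exp (4*τ) /5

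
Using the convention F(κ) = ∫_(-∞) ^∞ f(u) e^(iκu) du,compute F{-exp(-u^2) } -sqrt(pi)*exp(-κ^2/4) 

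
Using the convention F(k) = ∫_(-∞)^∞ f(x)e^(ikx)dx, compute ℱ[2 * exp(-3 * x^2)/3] 2 * sqrt(3) * sqrt(pi) * exp(-k^2/12)/9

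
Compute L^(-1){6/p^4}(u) u^3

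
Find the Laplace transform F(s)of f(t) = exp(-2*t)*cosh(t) (s + 2)/((s + 2)^2 - 1)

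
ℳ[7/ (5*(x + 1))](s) 7*pi*csc (pi*s)/5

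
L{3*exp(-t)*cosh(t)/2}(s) 3*(s+1)/(2*s*(s+2))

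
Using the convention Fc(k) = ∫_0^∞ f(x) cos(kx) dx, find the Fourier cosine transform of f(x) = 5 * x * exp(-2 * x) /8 5 * (4 - k^2) /(8 * (k^2 + 4) ^2) 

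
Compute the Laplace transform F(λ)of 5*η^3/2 15/λ^4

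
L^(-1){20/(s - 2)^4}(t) 10 * t^3 * exp(2 * t)/3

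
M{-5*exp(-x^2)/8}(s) -5*gamma(s/2)/16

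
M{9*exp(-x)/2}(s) 9*gamma(s)/2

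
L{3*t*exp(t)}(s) 3/(s - 1)^2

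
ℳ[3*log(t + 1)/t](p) -3*pi*csc(pi*p)/(p - 1)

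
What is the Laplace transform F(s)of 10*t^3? 60/s^4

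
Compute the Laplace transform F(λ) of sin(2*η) 2/(λ^2+4) 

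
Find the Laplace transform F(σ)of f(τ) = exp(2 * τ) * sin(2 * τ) 2/((σ - 2)^2 + 4)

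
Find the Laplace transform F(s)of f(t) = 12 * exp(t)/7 12/(7 * (s - 1))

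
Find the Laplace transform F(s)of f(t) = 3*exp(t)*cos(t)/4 3*(s - 1)/(4*((s - 1)^2 + 1))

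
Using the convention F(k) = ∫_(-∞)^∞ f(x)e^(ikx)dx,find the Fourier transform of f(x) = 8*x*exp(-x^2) 4*I*sqrt(pi)*k*exp(-k^2/4)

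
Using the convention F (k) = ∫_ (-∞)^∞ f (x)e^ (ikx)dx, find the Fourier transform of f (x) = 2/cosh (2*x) pi/cosh (pi*k/4)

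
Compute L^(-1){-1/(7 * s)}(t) -1/7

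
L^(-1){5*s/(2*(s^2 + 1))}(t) 5*cos(t)/2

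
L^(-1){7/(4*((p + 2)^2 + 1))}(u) 7*exp(-2*u)*sin(u)/4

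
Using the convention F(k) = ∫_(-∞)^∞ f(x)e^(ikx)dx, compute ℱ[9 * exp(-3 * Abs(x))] 54/(k^2+9)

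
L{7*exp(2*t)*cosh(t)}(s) 7*(s - 2)/((s - 2)^2 - 1)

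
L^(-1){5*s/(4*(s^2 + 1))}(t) 5*cos(t)/4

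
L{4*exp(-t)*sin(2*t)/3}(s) 8/(3*((s + 1)^2 + 4))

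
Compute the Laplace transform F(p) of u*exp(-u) (p + 1) ^(-2) 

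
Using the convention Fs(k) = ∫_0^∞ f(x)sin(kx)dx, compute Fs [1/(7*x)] pi/14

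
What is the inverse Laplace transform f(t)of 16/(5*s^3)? 8*t^2/5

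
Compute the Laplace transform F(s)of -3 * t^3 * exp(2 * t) -18/(s - 2)^4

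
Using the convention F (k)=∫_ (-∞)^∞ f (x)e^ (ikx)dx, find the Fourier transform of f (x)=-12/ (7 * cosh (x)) -12 * pi/ (7 * cosh (pi * k/2))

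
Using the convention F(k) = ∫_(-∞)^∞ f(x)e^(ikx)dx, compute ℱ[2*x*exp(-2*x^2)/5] sqrt(2)*I*sqrt(pi)*k*exp(-k^2/8)/20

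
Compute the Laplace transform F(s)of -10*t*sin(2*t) -40*s/(s^2 + 4)^2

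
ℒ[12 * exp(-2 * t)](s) 12/(s + 2)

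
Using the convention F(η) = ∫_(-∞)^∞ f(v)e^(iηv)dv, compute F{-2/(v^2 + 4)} -pi * exp(-2 * Abs(η))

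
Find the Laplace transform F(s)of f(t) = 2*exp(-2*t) 2/(s+2)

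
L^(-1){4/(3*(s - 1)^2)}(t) 4*t*exp(t)/3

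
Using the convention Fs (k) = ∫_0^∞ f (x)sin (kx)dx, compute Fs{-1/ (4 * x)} -pi/8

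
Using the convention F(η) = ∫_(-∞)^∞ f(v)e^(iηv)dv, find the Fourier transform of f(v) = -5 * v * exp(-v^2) -5 * I * sqrt(pi) * η * exp(-η^2/4)/2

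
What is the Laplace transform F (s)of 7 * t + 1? 7/s^2 + 1/s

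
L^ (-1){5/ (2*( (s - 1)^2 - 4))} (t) 5*exp (t)*sinh (2*t)/4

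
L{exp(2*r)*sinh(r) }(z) 1/((z - 2) ^2 - 1) 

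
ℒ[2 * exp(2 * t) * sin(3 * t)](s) 6/((s - 2)^2 + 9)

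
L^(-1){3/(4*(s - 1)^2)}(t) 3*t*exp(t)/4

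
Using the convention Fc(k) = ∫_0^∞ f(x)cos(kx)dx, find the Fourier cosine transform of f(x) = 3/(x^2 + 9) pi*exp(-3*k)/2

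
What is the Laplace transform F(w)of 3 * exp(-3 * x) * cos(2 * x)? 3 * (w+3)/((w+3)^2+4)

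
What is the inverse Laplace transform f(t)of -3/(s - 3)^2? -3 * t * exp(3 * t)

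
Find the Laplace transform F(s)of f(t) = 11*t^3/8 33/(4*s^4)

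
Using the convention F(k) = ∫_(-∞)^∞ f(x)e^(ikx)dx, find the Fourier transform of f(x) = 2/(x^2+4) pi*exp(-2*Abs(k))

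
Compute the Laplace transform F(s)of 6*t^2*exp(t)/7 12/(7*(s - 1)^3)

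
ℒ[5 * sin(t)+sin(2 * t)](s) 5/(s^2+1)+2/(s^2+4)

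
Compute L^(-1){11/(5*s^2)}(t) 11*t/5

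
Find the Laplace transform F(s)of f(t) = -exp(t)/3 -1/(3 * s - 3)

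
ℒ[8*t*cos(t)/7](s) 8*(s^2 - 1)/(7*(s^2 + 1)^2)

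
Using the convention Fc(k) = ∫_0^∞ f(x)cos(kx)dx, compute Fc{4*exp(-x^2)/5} 2*sqrt(pi)*exp(-k^2/4)/5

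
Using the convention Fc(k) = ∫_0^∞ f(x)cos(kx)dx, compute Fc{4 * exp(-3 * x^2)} 2 * sqrt(3) * sqrt(pi) * exp(-k^2/12)/3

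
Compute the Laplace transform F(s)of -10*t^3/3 -20/s^4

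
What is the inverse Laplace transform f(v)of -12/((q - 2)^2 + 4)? -6*exp(2*v)*sin(2*v)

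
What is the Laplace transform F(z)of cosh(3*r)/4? z/(4*(z^2-9))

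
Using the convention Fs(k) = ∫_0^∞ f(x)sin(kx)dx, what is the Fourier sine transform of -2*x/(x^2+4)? -pi*exp(-2*k)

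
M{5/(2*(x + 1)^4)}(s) 5*gamma(s)*gamma(4 - s)/12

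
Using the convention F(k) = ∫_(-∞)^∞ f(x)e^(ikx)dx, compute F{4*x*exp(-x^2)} 2*I*sqrt(pi)*k*exp(-k^2/4)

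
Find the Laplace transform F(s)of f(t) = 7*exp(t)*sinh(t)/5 7/(5*s*(s - 2))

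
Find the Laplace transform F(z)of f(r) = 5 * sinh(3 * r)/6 5/(2 * (z^2 - 9))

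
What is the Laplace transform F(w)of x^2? 2/w^3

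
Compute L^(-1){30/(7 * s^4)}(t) 5 * t^3/7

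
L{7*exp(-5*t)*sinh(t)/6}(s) 7/(6*((s+5)^2 - 1))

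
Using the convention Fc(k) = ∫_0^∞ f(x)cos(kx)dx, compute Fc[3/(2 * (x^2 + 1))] 3 * pi * exp(-k)/4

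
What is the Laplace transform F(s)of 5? 5/s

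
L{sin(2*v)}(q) 2/(q^2 + 4)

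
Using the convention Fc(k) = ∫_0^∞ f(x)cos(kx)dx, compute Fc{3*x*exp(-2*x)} 3*(4 - k^2)/(k^2 + 4)^2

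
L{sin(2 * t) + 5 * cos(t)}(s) 5 * s/(s^2 + 1) + 2/(s^2 + 4)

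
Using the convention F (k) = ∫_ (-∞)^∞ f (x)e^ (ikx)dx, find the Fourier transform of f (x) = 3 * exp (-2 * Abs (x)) 12/ (k^2 + 4)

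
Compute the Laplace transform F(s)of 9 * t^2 18/s^3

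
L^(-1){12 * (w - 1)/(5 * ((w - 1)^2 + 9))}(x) 12 * exp(x) * cos(3 * x)/5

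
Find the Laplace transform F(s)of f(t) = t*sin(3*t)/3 2*s/(s^2 + 9)^2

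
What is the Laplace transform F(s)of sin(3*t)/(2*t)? atan(3/s)/2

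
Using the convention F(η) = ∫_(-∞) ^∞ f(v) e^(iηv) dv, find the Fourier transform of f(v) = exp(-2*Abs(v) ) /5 4/(5*(η^2+4) ) 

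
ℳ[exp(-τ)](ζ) gamma(ζ) 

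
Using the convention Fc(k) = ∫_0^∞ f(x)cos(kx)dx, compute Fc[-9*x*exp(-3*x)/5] 9*(k^2 - 9)/(5*(k^2 + 9)^2)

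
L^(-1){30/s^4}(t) 5 * t^3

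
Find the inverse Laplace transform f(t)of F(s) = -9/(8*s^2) -9*t/8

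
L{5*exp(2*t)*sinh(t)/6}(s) 5/(6*((s - 2)^2 - 1))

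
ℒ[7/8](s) 7/ (8*s)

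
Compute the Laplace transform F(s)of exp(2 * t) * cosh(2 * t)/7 (s - 2)/(7 * s * (s - 4))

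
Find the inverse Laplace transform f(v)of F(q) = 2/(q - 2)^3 v^2*exp(2*v)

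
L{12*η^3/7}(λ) 72/(7*λ^4)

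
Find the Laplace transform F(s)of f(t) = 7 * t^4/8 21/s^5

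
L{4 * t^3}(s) 24/s^4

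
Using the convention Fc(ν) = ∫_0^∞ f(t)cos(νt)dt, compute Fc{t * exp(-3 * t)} (9 - ν^2)/(ν^2 + 9)^2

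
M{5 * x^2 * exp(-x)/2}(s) 5 * gamma(s + 2)/2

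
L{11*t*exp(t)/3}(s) 11/(3*(s - 1)^2)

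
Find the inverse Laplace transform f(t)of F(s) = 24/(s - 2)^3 12*t^2*exp(2*t)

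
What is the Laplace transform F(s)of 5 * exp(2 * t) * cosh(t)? 5 * (s - 2)/((s - 2)^2 - 1)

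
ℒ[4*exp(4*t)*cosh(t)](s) 4*(s - 4)/((s - 4)^2 - 1)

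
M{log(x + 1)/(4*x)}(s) -pi*csc(pi*s)/(4*s - 4)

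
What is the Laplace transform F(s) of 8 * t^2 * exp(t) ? 16/(s - 1) ^3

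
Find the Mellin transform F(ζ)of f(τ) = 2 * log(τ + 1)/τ -2 * pi * csc(pi * ζ)/(ζ - 1)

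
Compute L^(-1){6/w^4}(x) x^3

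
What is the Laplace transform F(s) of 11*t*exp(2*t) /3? 11/(3*(s - 2) ^2) 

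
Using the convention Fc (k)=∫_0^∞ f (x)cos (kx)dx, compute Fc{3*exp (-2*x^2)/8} 3*sqrt (2)*sqrt (pi)*exp (-k^2/8)/32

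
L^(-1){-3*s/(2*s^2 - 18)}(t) -3*cosh(3*t)/2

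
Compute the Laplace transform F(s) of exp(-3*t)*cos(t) (s+3) /((s+3) ^2+1) 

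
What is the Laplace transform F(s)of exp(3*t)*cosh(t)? (s - 3)/((s - 3)^2 - 1)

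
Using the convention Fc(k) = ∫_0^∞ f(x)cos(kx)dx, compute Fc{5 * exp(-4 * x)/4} 5/(k^2 + 16)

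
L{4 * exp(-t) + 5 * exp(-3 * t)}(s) 4/(s + 1) + 5/(s + 3)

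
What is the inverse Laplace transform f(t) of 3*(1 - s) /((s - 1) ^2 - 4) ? -3*exp(t)*cosh(2*t) 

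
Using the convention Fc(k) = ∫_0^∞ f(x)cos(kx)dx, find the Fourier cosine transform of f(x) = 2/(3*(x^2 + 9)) pi*exp(-3*k)/9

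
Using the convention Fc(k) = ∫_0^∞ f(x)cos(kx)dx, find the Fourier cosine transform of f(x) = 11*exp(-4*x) 44/(k^2 + 16)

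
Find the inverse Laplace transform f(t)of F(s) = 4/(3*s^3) 2*t^2/3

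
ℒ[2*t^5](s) 240/s^6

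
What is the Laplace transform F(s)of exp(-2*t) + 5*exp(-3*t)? 5/(s + 3) + 1/(s + 2)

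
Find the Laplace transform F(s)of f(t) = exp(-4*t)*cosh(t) (s + 4)/((s + 4)^2 - 1)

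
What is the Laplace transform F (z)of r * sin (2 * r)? 4 * z/ (z^2 + 4)^2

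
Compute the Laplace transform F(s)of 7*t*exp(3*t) 7/(s - 3)^2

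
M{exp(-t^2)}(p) gamma(p/2)/2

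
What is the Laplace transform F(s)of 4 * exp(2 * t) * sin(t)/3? 4/(3 * ((s - 2)^2 + 1))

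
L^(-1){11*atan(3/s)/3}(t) 11*sin(3*t)/(3*t)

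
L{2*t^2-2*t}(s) 4/s^3-2/s^2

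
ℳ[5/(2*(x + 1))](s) 5*pi*csc(pi*s)/2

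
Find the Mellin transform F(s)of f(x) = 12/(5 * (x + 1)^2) -12 * pi * (s - 1)/(5 * sin(pi * s))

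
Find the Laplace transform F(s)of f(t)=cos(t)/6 s/(6*(s^2 + 1))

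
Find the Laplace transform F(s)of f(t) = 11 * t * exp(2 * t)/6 11/(6 * (s - 2)^2)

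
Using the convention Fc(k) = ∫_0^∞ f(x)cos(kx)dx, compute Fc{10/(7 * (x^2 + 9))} 5 * pi * exp(-3 * k)/21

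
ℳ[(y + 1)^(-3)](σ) pi*(σ - 2)*(σ - 1)/(2*sin(pi*σ))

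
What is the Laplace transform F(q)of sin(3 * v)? 3/(q^2 + 9)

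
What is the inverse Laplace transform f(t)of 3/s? 3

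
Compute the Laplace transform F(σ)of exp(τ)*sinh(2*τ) 2/((σ - 1)^2 - 4)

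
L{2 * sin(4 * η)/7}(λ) 8/(7 * (λ^2 + 16))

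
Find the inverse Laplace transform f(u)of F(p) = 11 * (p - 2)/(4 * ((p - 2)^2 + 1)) 11 * exp(2 * u) * cos(u)/4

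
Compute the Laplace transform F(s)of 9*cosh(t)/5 9*s/(5*(s^2 - 1))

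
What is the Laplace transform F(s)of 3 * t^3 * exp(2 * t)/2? 9/(s - 2)^4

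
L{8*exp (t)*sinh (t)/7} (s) 8/ (7*s*(s - 2))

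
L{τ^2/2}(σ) σ^(-3)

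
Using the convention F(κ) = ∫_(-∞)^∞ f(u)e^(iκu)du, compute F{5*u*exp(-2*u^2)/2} 5*sqrt(2)*I*sqrt(pi)*κ*exp(-κ^2/8)/16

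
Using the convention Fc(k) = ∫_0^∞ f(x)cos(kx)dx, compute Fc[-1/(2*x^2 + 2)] -pi*exp(-k)/4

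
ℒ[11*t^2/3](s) 22/(3*s^3)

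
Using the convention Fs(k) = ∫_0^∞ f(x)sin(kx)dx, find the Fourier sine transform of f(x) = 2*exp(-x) 2*k/(k^2 + 1)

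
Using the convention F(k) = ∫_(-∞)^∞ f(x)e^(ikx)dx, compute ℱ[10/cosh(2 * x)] 5 * pi/cosh(pi * k/4)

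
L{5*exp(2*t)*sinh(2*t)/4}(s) 5/(2*s*(s - 4))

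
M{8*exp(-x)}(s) 8*gamma(s)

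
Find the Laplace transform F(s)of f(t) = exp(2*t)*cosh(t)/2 (s - 2)/(2*((s - 2)^2 - 1))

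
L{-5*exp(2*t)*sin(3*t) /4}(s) -15/(4*(s - 2) ^2 + 36) 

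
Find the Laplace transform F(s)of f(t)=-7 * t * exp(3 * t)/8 -7/(8 * (s - 3)^2)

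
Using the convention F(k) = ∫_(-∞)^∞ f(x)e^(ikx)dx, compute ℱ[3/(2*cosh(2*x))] 3*pi/(4*cosh(pi*k/4))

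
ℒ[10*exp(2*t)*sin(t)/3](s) 10/(3*((s - 2)^2 + 1))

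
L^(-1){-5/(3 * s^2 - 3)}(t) -5 * sinh(t)/3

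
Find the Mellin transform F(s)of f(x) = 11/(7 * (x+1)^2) -11 * pi * (s - 1)/(7 * sin(pi * s))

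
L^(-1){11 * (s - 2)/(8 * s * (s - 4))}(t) 11 * exp(2 * t) * cosh(2 * t)/8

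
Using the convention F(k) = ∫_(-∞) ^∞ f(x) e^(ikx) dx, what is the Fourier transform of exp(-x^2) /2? sqrt(pi)*exp(-k^2/4) /2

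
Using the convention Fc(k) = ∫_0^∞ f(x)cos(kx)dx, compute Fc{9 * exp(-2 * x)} 18/(k^2+4)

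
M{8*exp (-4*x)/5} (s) 2^ (3 - 2*s)*gamma (s)/5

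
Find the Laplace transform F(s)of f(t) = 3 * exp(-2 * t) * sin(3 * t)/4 9/(4 * ((s + 2)^2 + 9))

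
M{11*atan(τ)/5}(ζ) -11*pi*sec(pi*ζ/2)/(10*ζ)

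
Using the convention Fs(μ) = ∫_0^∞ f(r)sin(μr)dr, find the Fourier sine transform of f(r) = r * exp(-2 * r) 4 * μ/(μ^2 + 4)^2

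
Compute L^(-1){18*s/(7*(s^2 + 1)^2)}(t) 9*t*sin(t)/7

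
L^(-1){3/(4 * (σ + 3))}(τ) 3 * exp(-3 * τ)/4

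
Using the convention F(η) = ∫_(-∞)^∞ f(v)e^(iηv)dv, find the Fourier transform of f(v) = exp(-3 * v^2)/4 sqrt(3) * sqrt(pi) * exp(-η^2/12)/12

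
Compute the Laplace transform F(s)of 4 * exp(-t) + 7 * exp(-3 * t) 7/(s + 3) + 4/(s + 1)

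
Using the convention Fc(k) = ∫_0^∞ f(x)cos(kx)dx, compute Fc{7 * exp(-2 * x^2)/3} 7 * sqrt(2) * sqrt(pi) * exp(-k^2/8)/12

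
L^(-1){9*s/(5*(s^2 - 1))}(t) 9*cosh(t)/5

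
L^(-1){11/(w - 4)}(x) 11*exp(4*x)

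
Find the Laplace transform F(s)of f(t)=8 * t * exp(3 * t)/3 8/(3 * (s - 3)^2)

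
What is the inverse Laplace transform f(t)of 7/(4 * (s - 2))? 7 * exp(2 * t)/4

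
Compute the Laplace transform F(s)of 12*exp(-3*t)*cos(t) 12*(s+3)/((s+3)^2+1)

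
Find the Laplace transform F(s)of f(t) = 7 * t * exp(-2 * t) 7/(s + 2)^2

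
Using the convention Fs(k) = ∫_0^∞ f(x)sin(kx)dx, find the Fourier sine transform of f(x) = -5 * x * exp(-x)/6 -5 * k/(3 * (k^2 + 1)^2)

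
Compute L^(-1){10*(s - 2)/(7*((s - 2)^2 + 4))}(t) 10*exp(2*t)*cos(2*t)/7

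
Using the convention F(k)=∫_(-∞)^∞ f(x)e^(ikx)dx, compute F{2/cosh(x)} 2*pi/cosh(pi*k/2)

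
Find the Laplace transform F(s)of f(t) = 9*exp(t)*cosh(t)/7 9*(s - 1)/(7*s*(s - 2))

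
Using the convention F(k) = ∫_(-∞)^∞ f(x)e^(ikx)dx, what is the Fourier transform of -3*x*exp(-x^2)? -3*I*sqrt(pi)*k*exp(-k^2/4)/2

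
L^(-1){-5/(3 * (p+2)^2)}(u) -5 * u * exp(-2 * u)/3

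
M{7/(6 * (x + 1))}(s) 7 * pi * csc(pi * s)/6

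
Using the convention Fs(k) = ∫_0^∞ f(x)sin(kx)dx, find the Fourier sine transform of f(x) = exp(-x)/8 k/(8*(k^2 + 1))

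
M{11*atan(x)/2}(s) -11*pi*sec(pi*s/2)/(4*s)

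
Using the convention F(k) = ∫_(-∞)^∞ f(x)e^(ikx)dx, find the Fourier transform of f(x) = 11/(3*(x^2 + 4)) 11*pi*exp(-2*Abs(k))/6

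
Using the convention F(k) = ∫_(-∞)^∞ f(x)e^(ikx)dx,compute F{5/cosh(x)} 5*pi/cosh(pi*k/2)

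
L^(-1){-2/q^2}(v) -2 * v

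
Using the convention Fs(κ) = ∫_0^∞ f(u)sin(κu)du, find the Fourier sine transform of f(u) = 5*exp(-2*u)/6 5*κ/(6*(κ^2 + 4))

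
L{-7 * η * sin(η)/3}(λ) -14 * λ/(3 * (λ^2 + 1)^2)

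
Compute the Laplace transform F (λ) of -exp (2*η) -1/ (λ - 2) 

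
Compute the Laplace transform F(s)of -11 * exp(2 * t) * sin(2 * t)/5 -22/(5 * (s - 2)^2 + 20)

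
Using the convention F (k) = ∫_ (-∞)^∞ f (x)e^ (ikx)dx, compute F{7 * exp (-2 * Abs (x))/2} 14/ (k^2 + 4)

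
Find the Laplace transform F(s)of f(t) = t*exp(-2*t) (s + 2)^(-2)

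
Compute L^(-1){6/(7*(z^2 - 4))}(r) 3*sinh(2*r)/7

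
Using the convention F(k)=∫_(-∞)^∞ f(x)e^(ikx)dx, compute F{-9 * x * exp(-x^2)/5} -9 * I * sqrt(pi) * k * exp(-k^2/4)/10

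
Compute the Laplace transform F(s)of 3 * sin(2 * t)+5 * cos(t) 6/(s^2+4)+5 * s/(s^2+1)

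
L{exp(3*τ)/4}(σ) 1/(4*(σ - 3))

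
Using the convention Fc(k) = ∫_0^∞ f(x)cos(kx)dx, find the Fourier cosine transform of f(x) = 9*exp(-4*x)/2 18/(k^2 + 16)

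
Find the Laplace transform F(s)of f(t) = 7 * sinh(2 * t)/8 7/(4 * (s^2 - 4))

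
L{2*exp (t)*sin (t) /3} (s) 2/ (3*( (s - 1) ^2 + 1) ) 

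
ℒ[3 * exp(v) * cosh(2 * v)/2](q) 3 * (q - 1)/(2 * ((q - 1)^2-4))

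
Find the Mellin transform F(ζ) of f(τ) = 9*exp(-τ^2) 9*gamma(ζ/2) /2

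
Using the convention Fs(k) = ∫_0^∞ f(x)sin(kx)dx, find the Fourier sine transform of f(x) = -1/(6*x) -pi/12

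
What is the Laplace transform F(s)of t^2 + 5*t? 5/s^2 + 2/s^3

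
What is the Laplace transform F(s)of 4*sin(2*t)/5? 8/(5*(s^2 + 4))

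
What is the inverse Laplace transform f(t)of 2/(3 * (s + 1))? 2 * exp(-t)/3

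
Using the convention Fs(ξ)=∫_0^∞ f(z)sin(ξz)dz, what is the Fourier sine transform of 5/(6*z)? 5*pi/12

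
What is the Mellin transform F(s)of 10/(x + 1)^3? 5 * pi * (s - 2) * (s - 1)/sin(pi * s)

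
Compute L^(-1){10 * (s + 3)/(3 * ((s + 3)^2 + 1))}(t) 10 * exp(-3 * t) * cos(t)/3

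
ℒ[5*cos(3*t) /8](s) 5*s/(8*(s^2 + 9) ) 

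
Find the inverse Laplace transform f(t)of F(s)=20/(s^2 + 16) 5*sin(4*t)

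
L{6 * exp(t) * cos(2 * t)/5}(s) 6 * (s - 1)/(5 * ((s - 1)^2 + 4))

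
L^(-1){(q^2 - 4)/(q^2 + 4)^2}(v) v*cos(2*v)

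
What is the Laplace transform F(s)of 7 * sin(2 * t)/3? 14/(3 * (s^2 + 4))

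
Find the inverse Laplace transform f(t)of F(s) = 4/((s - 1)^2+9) 4 * exp(t) * sin(3 * t)/3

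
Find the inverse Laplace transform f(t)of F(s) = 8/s 8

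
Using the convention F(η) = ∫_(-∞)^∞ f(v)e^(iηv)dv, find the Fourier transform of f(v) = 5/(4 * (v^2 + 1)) 5 * pi * exp(-Abs(η))/4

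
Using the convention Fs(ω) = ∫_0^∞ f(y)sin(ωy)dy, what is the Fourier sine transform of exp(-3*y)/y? atan(ω/3)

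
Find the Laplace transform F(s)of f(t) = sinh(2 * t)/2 1/(s^2-4)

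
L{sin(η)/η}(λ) atan(1/λ)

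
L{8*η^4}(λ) 192/λ^5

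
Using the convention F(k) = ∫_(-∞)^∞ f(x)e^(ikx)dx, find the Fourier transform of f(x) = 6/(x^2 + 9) 2*pi*exp(-3*Abs(k))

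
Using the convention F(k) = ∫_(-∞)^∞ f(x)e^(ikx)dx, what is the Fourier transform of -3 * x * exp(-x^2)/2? -3 * I * sqrt(pi) * k * exp(-k^2/4)/4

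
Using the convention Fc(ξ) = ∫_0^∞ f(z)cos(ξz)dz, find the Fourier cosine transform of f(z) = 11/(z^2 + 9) 11 * pi * exp(-3 * ξ)/6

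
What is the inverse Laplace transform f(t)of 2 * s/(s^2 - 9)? 2 * cosh(3 * t)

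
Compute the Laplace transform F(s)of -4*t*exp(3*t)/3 -4/(3*(s - 3)^2)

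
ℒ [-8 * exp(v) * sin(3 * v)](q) -24/((q - 1)^2 + 9)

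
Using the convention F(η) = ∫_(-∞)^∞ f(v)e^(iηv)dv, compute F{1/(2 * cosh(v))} pi/(2 * cosh(pi * η/2))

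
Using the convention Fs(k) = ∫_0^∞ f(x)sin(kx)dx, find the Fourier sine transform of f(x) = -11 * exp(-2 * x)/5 -11 * k/(5 * k^2 + 20)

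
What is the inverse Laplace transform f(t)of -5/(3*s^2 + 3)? -5*sin(t)/3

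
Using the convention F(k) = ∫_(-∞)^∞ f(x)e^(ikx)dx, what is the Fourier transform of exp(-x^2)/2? sqrt(pi)*exp(-k^2/4)/2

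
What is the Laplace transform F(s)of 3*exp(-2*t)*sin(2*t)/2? 3/((s+2)^2+4)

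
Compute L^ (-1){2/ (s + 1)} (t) 2*exp (-t)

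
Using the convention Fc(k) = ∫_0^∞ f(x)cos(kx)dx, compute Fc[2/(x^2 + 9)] pi*exp(-3*k)/3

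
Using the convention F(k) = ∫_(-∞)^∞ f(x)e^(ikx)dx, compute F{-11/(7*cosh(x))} -11*pi/(7*cosh(pi*k/2))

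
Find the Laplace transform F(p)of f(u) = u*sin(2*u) 4*p/(p^2 + 4)^2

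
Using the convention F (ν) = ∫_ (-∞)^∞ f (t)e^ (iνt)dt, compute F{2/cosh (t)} 2*pi/cosh (pi*ν/2)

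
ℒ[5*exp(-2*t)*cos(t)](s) 5*(s + 2)/((s + 2)^2 + 1)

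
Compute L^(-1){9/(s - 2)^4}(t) 3*t^3*exp(2*t)/2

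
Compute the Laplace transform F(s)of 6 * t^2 12/s^3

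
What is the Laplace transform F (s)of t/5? 1/ (5 * s^2)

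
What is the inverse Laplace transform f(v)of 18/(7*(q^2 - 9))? 6*sinh(3*v)/7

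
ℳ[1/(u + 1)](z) pi * csc(pi * z)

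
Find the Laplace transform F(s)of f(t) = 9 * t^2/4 9/(2 * s^3)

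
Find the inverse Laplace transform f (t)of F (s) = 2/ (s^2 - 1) 2*sinh (t)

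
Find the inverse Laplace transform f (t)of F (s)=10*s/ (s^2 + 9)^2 5*t*sin (3*t)/3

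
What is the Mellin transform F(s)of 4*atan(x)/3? -2*pi*sec(pi*s/2)/(3*s)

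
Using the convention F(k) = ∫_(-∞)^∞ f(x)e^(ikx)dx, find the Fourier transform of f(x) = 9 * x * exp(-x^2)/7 9 * I * sqrt(pi) * k * exp(-k^2/4)/14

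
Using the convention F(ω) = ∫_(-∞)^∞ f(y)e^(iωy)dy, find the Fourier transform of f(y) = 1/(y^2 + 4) pi*exp(-2*Abs(ω))/2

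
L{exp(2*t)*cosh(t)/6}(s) (s - 2)/(6*((s - 2)^2 - 1))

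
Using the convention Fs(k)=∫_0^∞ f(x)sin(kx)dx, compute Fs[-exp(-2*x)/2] -k/(2*k^2 + 8)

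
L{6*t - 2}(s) 6/s^2 - 2/s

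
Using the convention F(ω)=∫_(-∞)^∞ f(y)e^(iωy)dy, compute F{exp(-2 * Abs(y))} 4/(ω^2+4)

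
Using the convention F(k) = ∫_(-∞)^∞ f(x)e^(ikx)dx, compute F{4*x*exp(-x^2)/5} 2*I*sqrt(pi)*k*exp(-k^2/4)/5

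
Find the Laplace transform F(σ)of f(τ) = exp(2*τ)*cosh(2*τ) (σ - 2)/(σ*(σ - 4))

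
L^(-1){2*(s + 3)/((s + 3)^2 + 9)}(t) 2*exp(-3*t)*cos(3*t)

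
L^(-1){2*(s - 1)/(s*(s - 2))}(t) 2*exp(t)*cosh(t)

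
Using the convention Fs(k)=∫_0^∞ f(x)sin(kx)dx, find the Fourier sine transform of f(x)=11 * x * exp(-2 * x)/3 44 * k/(3 * (k^2+4)^2)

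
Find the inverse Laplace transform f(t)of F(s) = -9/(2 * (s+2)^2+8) -9 * exp(-2 * t) * sin(2 * t)/4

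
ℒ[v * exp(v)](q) (q - 1)^(-2)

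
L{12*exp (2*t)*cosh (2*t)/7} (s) 12*(s - 2)/ (7*s*(s - 4))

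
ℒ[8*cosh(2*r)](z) 8*z/(z^2 - 4)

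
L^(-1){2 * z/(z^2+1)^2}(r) r * sin(r)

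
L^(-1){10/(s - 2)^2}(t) 10*t*exp(2*t)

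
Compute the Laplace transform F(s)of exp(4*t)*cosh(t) (s - 4)/((s - 4)^2 - 1)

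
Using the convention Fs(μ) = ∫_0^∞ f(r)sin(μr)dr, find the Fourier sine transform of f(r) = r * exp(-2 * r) 4 * μ/(μ^2 + 4)^2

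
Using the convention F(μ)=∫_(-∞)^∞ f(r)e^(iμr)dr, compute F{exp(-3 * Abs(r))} 6/(μ^2 + 9)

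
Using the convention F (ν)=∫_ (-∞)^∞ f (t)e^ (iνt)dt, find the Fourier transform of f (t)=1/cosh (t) pi/cosh (pi * ν/2)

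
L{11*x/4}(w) 11/(4*w^2)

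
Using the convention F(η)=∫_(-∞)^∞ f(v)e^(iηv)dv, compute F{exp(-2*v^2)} sqrt(2)*sqrt(pi)*exp(-η^2/8)/2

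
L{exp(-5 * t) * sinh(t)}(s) 1/((s + 5)^2-1)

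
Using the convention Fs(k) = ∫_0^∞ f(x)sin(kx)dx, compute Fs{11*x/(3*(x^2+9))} 11*pi*exp(-3*k)/6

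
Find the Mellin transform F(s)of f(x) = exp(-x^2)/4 gamma(s/2)/8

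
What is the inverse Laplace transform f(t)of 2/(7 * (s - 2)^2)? 2 * t * exp(2 * t)/7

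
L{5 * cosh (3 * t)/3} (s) 5 * s/ (3 * (s^2 - 9))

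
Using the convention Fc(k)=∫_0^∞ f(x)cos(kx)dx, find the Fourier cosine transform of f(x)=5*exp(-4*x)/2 10/(k^2 + 16)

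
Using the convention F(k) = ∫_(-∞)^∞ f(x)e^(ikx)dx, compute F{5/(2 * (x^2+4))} 5 * pi * exp(-2 * Abs(k))/4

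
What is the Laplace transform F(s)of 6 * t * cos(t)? 6 * (s^2 - 1)/(s^2 + 1)^2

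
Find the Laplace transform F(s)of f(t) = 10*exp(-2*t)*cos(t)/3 10*(s + 2)/(3*((s + 2)^2 + 1))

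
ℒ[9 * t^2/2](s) 9/s^3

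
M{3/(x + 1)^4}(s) gamma(s)*gamma(4 - s)/2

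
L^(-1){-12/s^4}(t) -2*t^3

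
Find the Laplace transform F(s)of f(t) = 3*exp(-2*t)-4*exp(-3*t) 3/(s + 2)-4/(s + 3)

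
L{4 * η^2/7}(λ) 8/(7 * λ^3)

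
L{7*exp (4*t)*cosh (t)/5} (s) 7*(s - 4)/ (5*( (s - 4)^2 - 1))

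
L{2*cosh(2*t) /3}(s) 2*s/(3*(s^2 - 4) ) 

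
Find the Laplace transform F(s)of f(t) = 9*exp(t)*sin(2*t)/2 9/((s - 1)^2 + 4)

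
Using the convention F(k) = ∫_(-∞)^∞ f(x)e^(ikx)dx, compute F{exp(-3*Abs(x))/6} 1/(k^2 + 9)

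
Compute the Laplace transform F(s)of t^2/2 s^(-3)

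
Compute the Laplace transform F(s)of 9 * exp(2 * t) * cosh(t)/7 9 * (s - 2)/(7 * ((s - 2)^2 - 1))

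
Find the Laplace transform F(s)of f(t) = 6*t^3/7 36/(7*s^4)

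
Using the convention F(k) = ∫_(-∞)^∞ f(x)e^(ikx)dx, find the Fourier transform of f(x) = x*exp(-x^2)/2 I*sqrt(pi)*k*exp(-k^2/4)/4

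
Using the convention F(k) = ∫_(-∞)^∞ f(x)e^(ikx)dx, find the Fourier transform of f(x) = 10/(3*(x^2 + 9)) 10*pi*exp(-3*Abs(k))/9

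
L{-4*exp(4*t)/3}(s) -4/(3*s - 12)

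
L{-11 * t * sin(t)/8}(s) -11 * s/(4 * (s^2 + 1)^2)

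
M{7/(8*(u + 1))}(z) 7*pi*csc(pi*z)/8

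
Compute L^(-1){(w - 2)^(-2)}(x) x*exp(2*x)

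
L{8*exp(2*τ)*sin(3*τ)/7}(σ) 24/(7*((σ - 2)^2 + 9))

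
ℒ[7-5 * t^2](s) 7/s - 10/s^3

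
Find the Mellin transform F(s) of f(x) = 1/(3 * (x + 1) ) pi * csc(pi * s) /3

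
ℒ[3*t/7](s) 3/(7*s^2) 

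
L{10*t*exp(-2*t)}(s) 10/(s + 2)^2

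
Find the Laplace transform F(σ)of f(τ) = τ σ^(-2)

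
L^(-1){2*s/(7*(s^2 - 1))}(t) 2*cosh(t)/7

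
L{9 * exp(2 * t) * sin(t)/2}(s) 9/(2 * ((s - 2)^2 + 1))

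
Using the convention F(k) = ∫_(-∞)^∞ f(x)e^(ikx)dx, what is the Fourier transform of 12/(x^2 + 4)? 6*pi*exp(-2*Abs(k))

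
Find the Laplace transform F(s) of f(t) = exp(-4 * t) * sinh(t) 1/((s + 4) ^2 - 1) 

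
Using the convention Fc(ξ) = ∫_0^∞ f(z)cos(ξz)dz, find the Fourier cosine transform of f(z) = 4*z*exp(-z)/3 4*(1 - ξ^2)/(3*(ξ^2 + 1)^2)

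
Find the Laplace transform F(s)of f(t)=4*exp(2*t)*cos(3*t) 4*(s - 2)/((s - 2)^2+9)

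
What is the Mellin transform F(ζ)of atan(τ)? -pi*sec(pi*ζ/2)/(2*ζ)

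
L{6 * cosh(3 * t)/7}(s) 6 * s/(7 * (s^2 - 9))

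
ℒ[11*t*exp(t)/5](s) 11/(5*(s - 1)^2)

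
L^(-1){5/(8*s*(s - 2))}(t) 5*exp(t)*sinh(t)/8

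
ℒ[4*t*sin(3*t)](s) 24*s/(s^2+9)^2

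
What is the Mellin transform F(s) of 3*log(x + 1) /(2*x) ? -3*pi*csc(pi*s) /(2*s - 2) 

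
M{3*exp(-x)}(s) 3*gamma(s)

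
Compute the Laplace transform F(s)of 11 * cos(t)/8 11 * s/(8 * (s^2 + 1))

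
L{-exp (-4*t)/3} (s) -1/ (3*s + 12)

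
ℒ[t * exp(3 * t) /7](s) 1/(7 * (s - 3) ^2) 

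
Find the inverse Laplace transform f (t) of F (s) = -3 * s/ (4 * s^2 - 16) -3 * cosh (2 * t) /4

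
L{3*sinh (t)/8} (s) 3/ (8*(s^2 - 1))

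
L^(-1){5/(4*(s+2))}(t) 5*exp(-2*t)/4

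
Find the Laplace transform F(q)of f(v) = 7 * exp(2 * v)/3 7/(3 * (q - 2))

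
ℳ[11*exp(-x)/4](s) 11*gamma(s)/4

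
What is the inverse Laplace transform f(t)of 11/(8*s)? 11/8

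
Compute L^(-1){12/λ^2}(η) 12*η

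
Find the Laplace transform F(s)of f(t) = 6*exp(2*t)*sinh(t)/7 6/(7*((s - 2)^2 - 1))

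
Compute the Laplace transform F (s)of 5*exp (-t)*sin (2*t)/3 10/ (3*( (s + 1)^2 + 4))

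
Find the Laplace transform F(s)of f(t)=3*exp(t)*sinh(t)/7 3/(7*s*(s - 2))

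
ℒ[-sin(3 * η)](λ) -3/(λ^2+9)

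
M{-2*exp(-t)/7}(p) -2*gamma(p)/7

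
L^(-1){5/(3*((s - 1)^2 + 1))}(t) 5*exp(t)*sin(t)/3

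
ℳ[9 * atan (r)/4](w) -9 * pi * sec (pi * w/2)/ (8 * w)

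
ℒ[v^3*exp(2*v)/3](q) 2/(q - 2)^4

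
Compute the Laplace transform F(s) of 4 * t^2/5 8/(5 * s^3) 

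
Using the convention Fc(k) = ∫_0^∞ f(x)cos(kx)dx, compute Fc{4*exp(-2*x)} 8/(k^2 + 4)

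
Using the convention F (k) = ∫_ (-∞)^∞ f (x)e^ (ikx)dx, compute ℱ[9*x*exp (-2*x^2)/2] 9*sqrt (2)*I*sqrt (pi)*k*exp (-k^2/8)/16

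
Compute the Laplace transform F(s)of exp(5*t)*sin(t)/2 1/(2*((s - 5)^2 + 1))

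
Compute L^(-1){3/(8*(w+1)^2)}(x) 3*x*exp(-x)/8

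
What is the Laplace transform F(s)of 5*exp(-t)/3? 5/(3*(s + 1))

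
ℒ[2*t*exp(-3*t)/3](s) 2/(3*(s + 3)^2)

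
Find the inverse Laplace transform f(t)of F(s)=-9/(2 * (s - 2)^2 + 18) -3 * exp(2 * t) * sin(3 * t)/2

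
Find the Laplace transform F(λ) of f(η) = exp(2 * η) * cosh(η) (λ - 2) /((λ - 2) ^2 - 1) 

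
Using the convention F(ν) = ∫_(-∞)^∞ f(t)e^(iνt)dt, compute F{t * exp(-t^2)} I * sqrt(pi) * ν * exp(-ν^2/4)/2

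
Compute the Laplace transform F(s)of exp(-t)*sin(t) 1/((s+1)^2+1)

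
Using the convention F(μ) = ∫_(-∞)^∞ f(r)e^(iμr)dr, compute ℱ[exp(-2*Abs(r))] 4/(μ^2 + 4)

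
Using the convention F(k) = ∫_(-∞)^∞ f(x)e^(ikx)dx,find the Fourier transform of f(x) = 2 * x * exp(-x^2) I * sqrt(pi) * k * exp(-k^2/4)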